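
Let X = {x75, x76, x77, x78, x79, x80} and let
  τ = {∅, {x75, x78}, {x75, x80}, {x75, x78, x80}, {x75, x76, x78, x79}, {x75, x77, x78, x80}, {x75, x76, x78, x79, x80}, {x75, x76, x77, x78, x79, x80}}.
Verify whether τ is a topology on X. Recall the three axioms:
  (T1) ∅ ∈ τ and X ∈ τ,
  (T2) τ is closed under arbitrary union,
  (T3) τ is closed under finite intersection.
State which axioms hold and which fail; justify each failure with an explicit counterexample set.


τ is NOT a topology on X.

Axiom (T1): ∅ ∈ τ? Yes; X ∈ τ? Yes.
Axiom (T2/T3): check pairwise unions and intersections of members of τ.
Counterexample for (T3): {x75, x78} ∩ {x75, x80} = {x75} ∉ τ. Therefore τ is NOT a topology.


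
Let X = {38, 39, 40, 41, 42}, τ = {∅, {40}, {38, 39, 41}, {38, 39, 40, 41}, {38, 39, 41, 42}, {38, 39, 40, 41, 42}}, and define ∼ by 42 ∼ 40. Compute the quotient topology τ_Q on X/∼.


X/∼ = {[38], [39], [40=42], [41]}; |τ_Q| = 3.

Equivalence classes: [38], [39], [40=42], [41].
Quotient map π: X → X/∼ sends 38 ↦ [38], 39 ↦ [39], 40 ↦ [40=42], 41 ↦ [41], 42 ↦ [40=42].
For each subset V ⊆ X/∼, compute π^{-1}(V) ⊆ X and check whether π^{-1}(V) ∈ τ. V is open in τ_Q iff π^{-1}(V) ∈ τ.
  V = {}: π^{-1}(V) = ∅ ∈ τ ✓.
  V = {[38]}: π^{-1}(V) = {38} ∉ τ ✗.
  V = {[39]}: π^{-1}(V) = {39} ∉ τ ✗.
  V = {[38], [39]}: π^{-1}(V) = {38, 39} ∉ τ ✗.
  V = {[40=42]}: π^{-1}(V) = {40, 42} ∉ τ ✗.
  V = {[38], [40=42]}: π^{-1}(V) = {38, 40, 42} ∉ τ ✗.
  V = {[39], [40=42]}: π^{-1}(V) = {39, 40, 42} ∉ τ ✗.
  V = {[38], [39], [40=42]}: π^{-1}(V) = {38, 39, 40, 42} ∉ τ ✗.
  V = {[41]}: π^{-1}(V) = {41} ∉ τ ✗.
  V = {[38], [41]}: π^{-1}(V) = {38, 41} ∉ τ ✗.
  V = {[39], [41]}: π^{-1}(V) = {39, 41} ∉ τ ✗.
  V = {[38], [39], [41]}: π^{-1}(V) = {38, 39, 41} ∈ τ ✓.
  V = {[40=42], [41]}: π^{-1}(V) = {40, 41, 42} ∉ τ ✗.
  V = {[38], [40=42], [41]}: π^{-1}(V) = {38, 40, 41, 42} ∉ τ ✗.
  V = {[39], [40=42], [41]}: π^{-1}(V) = {39, 40, 41, 42} ∉ τ ✗.
  V = {[38], [39], [40=42], [41]}: π^{-1}(V) = {38, 39, 40, 41, 42} ∈ τ ✓.
Open sets in the quotient: τ_Q = {{}, {[38], [39], [41]}, {[38], [39], [40=42], [41]}} (3 elements).


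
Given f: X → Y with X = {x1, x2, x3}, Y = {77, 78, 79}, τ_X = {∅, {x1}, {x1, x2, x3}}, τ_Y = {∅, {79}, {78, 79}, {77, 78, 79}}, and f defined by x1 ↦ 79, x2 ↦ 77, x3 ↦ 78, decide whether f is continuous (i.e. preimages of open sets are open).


f is NOT continuous.

Compute f^{-1}(U) for each U ∈ τ_Y:
  U = ∅: f^{-1}(U) = ∅ ∈ τ_X ✓.
  U = {79}: f^{-1}(U) = {x1} ∈ τ_X ✓.
  U = {78, 79}: f^{-1}(U) = {x1, x3} ∉ τ_X ✗.
  U = {77, 78, 79}: f^{-1}(U) = {x1, x2, x3} ∈ τ_X ✓.
Found U = {78, 79} with f^{-1}(U) = {x1, x3} not in τ_X. Therefore f is NOT continuous.


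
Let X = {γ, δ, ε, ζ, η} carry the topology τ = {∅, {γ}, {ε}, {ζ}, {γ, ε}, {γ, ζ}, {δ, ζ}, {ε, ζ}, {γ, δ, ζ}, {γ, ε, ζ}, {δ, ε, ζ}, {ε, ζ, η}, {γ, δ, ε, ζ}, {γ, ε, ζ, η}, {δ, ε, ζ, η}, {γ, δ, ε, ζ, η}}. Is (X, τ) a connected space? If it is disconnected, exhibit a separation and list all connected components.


(X, τ) is disconnected; components = [{γ}, {δ, ε, ζ, η}].

Find clopen sets (U ∈ τ with X ∖ U ∈ τ):
  U = ∅, X ∖ U = {γ, δ, ε, ζ, η} — both open, so U is clopen.
  U = {γ}, X ∖ U = {δ, ε, ζ, η} — both open, so U is clopen.
  U = {δ, ε, ζ, η}, X ∖ U = {γ} — both open, so U is clopen.
  U = {γ, δ, ε, ζ, η}, X ∖ U = ∅ — both open, so U is clopen.
Nontrivial clopen(s) exist: e.g. {δ, ε, ζ, η}. So (X, τ) is disconnected.
Compute connected components by grouping points that agree on all clopens:
  component: {γ}
  component: {δ, ε, ζ, η}


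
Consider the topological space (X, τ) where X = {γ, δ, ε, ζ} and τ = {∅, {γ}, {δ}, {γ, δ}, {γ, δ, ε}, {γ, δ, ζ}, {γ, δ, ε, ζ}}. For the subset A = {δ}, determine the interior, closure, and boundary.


int(A) = {δ}, cl(A) = {δ, ε, ζ}, ∂A = {ε, ζ}.

Closed sets in (X, τ) are complements of opens:
  closed(X, τ) = {∅, {ε}, {ζ}, {ε, ζ}, {γ, ε, ζ}, {δ, ε, ζ}, {γ, δ, ε, ζ}}.
int(A) = ⋃ {U ∈ τ : U ⊆ A}. Opens contained in A: ∅, {δ}.
Taking the union of these: int(A) = {δ}.
cl(A) = ⋂ {C closed : A ⊆ C}. Closed sets containing A: {δ, ε, ζ}, {γ, δ, ε, ζ}.
Intersecting these: cl(A) = {δ, ε, ζ}.
∂A = cl(A) ∖ int(A) = {δ, ε, ζ} ∖ {δ} = {ε, ζ}.


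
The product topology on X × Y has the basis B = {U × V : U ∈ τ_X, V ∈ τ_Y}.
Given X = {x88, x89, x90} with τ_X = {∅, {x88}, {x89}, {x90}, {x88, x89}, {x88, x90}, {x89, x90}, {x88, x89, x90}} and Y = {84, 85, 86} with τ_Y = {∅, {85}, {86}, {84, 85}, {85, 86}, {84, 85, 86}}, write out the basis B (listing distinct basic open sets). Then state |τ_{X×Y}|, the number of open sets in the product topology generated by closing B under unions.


Basis B = {∅ × ∅, {x88} × {85}, {x88} × {86}, {x89} × {85}, {x89} × {86}, {x90} × {85}, {x90} × {86}, {x88} × {84, 85}, {x88} × {85, 86}, {x88, x89} × {85}, {x88, x90} × {85}, {x88, x89} × {86}, {x88, x90} × {86}, {x89} × {84, 85}, {x89} × {85, 86}, {x89, x90} × {85}, {x89, x90} × {86}, {x90} × {84, 85}, {x90} × {85, 86}, {x88} × {84, 85, 86}, {x88, x89, x90} × {85}, {x88, x89, x90} × {86}, {x89} × {84, 85, 86}, {x90} × {84, 85, 86}, {x88, x89} × {84, 85}, {x88, x90} × {84, 85}, {x88, x89} × {85, 86}, {x88, x90} × {85, 86}, {x89, x90} × {84, 85}, {x89, x90} × {85, 86}, {x88, x89} × {84, 85, 86}, {x88, x90} × {84, 85, 86}, {x88, x89, x90} × {84, 85}, {x88, x89, x90} × {85, 86}, {x89, x90} × {84, 85, 86}, {x88, x89, x90} × {84, 85, 86}}; |τ_{X×Y}| = 216.

Enumerate products U × V with U ∈ τ_X, V ∈ τ_Y (deduplicated):
  ∅ × ∅ = {} (∅)
  {x88} × {85} = {(x88,85)}
  {x88} × {86} = {(x88,86)}
  {x89} × {85} = {(x89,85)}
  {x89} × {86} = {(x89,86)}
  {x90} × {85} = {(x90,85)}
  {x90} × {86} = {(x90,86)}
  {x88} × {84, 85} = {(x88,84), (x88,85)}
  {x88} × {85, 86} = {(x88,85), (x88,86)}
  {x88, x89} × {85} = {(x88,85), (x89,85)}
  {x88, x90} × {85} = {(x88,85), (x90,85)}
  {x88, x89} × {86} = {(x88,86), (x89,86)}
  {x88, x90} × {86} = {(x88,86), (x90,86)}
  {x89} × {84, 85} = {(x89,84), (x89,85)}
  {x89} × {85, 86} = {(x89,85), (x89,86)}
  {x89, x90} × {85} = {(x89,85), (x90,85)}
  {x89, x90} × {86} = {(x89,86), (x90,86)}
  {x90} × {84, 85} = {(x90,84), (x90,85)}
  {x90} × {85, 86} = {(x90,85), (x90,86)}
  {x88} × {84, 85, 86} = {(x88,84), (x88,85), (x88,86)}
  {x88, x89, x90} × {85} = {(x88,85), (x89,85), (x90,85)}
  {x88, x89, x90} × {86} = {(x88,86), (x89,86), (x90,86)}
  {x89} × {84, 85, 86} = {(x89,84), (x89,85), (x89,86)}
  {x90} × {84, 85, 86} = {(x90,84), (x90,85), (x90,86)}
  {x88, x89} × {84, 85} = {(x88,84), (x88,85), (x89,84), (x89,85)}
  {x88, x90} × {84, 85} = {(x88,84), (x88,85), (x90,84), (x90,85)}
  {x88, x89} × {85, 86} = {(x88,85), (x88,86), (x89,85), (x89,86)}
  {x88, x90} × {85, 86} = {(x88,85), (x88,86), (x90,85), (x90,86)}
  {x89, x90} × {84, 85} = {(x89,84), (x89,85), (x90,84), (x90,85)}
  {x89, x90} × {85, 86} = {(x89,85), (x89,86), (x90,85), (x90,86)}
  {x88, x89} × {84, 85, 86} = {(x88,84), (x88,85), (x88,86), (x89,84), (x89,85), (x89,86)}
  {x88, x90} × {84, 85, 86} = {(x88,84), (x88,85), (x88,86), (x90,84), (x90,85), (x90,86)}
  {x88, x89, x90} × {84, 85} = {(x88,84), (x88,85), (x89,84), (x89,85), (x90,84), (x90,85)}
  {x88, x89, x90} × {85, 86} = {(x88,85), (x88,86), (x89,85), (x89,86), (x90,85), (x90,86)}
  {x89, x90} × {84, 85, 86} = {(x89,84), (x89,85), (x89,86), (x90,84), (x90,85), (x90,86)}
  {x88, x89, x90} × {84, 85, 86} = {(x88,84), (x88,85), (x88,86), (x89,84), (x89,85), (x89,86), (x90,84), (x90,85), (x90,86)}
These 36 distinct sets form the basis B.
Close under arbitrary unions to get τ_{X×Y}; counting gives |τ_{X×Y}| = 216.


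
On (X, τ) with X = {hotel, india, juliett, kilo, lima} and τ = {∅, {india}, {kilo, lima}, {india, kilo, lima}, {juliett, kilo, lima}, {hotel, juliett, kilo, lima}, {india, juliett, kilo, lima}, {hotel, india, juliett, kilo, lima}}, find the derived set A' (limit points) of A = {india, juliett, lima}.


A' = {hotel, juliett, kilo}

For each x ∈ X, list the open sets U ∈ τ with x ∈ U, then check whether U ∩ (A ∖ {x}) ≠ ∅ for every such U.
  x = hotel: opens ∋ x are {hotel, juliett, kilo, lima}, {hotel, india, juliett, kilo, lima}; each meets A ∖ {hotel}, so x IS a limit point.
  x = india: open {india} ∋ x has {india} ∩ (A ∖ {india}) = ∅, so x is NOT a limit point.
  x = juliett: opens ∋ x are {juliett, kilo, lima}, {hotel, juliett, kilo, lima}, {india, juliett, kilo, lima}, {hotel, india, juliett, kilo, lima}; each meets A ∖ {juliett}, so x IS a limit point.
  x = kilo: opens ∋ x are {kilo, lima}, {india, kilo, lima}, {juliett, kilo, lima}, {hotel, juliett, kilo, lima}, {india, juliett, kilo, lima}, {hotel, india, juliett, kilo, lima}; each meets A ∖ {kilo}, so x IS a limit point.
  x = lima: open {kilo, lima} ∋ x has {kilo, lima} ∩ (A ∖ {lima}) = ∅, so x is NOT a limit point.
Collecting: A' = {hotel, juliett, kilo}.


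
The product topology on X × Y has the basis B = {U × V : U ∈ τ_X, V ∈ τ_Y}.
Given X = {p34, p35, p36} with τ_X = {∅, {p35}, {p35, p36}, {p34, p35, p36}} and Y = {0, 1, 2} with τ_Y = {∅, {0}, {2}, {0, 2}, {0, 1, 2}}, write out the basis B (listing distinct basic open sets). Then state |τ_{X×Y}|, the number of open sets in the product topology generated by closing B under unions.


Basis B = {∅ × ∅, {p35} × {0}, {p35} × {2}, {p35} × {0, 2}, {p35, p36} × {0}, {p35, p36} × {2}, {p34, p35, p36} × {0}, {p34, p35, p36} × {2}, {p35} × {0, 1, 2}, {p35, p36} × {0, 2}, {p34, p35, p36} × {0, 2}, {p35, p36} × {0, 1, 2}, {p34, p35, p36} × {0, 1, 2}}; |τ_{X×Y}| = 30.

Enumerate products U × V with U ∈ τ_X, V ∈ τ_Y (deduplicated):
  ∅ × ∅ = {} (∅)
  {p35} × {0} = {(p35,0)}
  {p35} × {2} = {(p35,2)}
  {p35} × {0, 2} = {(p35,0), (p35,2)}
  {p35, p36} × {0} = {(p35,0), (p36,0)}
  {p35, p36} × {2} = {(p35,2), (p36,2)}
  {p34, p35, p36} × {0} = {(p34,0), (p35,0), (p36,0)}
  {p34, p35, p36} × {2} = {(p34,2), (p35,2), (p36,2)}
  {p35} × {0, 1, 2} = {(p35,0), (p35,1), (p35,2)}
  {p35, p36} × {0, 2} = {(p35,0), (p35,2), (p36,0), (p36,2)}
  {p34, p35, p36} × {0, 2} = {(p34,0), (p34,2), (p35,0), (p35,2), (p36,0), (p36,2)}
  {p35, p36} × {0, 1, 2} = {(p35,0), (p35,1), (p35,2), (p36,0), (p36,1), (p36,2)}
  {p34, p35, p36} × {0, 1, 2} = {(p34,0), (p34,1), (p34,2), (p35,0), (p35,1), (p35,2), (p36,0), (p36,1), (p36,2)}
These 13 distinct sets form the basis B.
Close under arbitrary unions to get τ_{X×Y}; counting gives |τ_{X×Y}| = 30.


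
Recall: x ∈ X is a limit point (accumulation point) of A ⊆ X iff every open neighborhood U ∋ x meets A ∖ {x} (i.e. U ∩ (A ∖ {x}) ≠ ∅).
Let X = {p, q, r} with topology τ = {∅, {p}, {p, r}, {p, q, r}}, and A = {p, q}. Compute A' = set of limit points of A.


A' = {q, r}

For each x ∈ X, list the open sets U ∈ τ with x ∈ U, then check whether U ∩ (A ∖ {x}) ≠ ∅ for every such U.
  x = p: open {p} ∋ x has {p} ∩ (A ∖ {p}) = ∅, so x is NOT a limit point.
  x = q: opens ∋ x are {p, q, r}; each meets A ∖ {q}, so x IS a limit point.
  x = r: opens ∋ x are {p, r}, {p, q, r}; each meets A ∖ {r}, so x IS a limit point.
Collecting: A' = {q, r}.


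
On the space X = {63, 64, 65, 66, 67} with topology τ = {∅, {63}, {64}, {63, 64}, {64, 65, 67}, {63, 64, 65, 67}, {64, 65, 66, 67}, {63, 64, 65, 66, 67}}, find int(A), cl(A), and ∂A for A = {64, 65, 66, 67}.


int(A) = {64, 65, 66, 67}, cl(A) = {64, 65, 66, 67}, ∂A = ∅.

Closed sets in (X, τ) are complements of opens:
  closed(X, τ) = {∅, {63}, {66}, {63, 66}, {65, 66, 67}, {63, 65, 66, 67}, {64, 65, 66, 67}, {63, 64, 65, 66, 67}}.
int(A) = ⋃ {U ∈ τ : U ⊆ A}. Opens contained in A: ∅, {64}, {64, 65, 67}, {64, 65, 66, 67}.
Taking the union of these: int(A) = {64, 65, 66, 67}.
cl(A) = ⋂ {C closed : A ⊆ C}. Closed sets containing A: {64, 65, 66, 67}, {63, 64, 65, 66, 67}.
Intersecting these: cl(A) = {64, 65, 66, 67}.
∂A = cl(A) ∖ int(A) = {64, 65, 66, 67} ∖ {64, 65, 66, 67} = ∅.


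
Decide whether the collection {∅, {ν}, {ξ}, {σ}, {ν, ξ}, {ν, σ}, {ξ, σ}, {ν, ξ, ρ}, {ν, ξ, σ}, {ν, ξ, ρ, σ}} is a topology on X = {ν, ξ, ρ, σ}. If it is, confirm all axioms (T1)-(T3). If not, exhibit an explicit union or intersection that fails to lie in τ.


τ IS a topology on X.

Axiom (T1): ∅ ∈ τ? Yes; X ∈ τ? Yes.
Axiom (T2/T3): check pairwise unions and intersections of members of τ.
All pairwise intersections and unions checked — each lies in τ. Therefore τ satisfies (T1), (T2), (T3): it IS a topology on X.


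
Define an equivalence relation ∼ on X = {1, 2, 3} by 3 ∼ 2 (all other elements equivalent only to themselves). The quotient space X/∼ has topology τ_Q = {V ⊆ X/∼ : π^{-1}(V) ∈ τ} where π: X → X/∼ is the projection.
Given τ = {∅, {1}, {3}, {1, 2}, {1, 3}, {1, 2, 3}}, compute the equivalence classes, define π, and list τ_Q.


X/∼ = {[1], [2=3]}; |τ_Q| = 3.

Equivalence classes: [1], [2=3].
Quotient map π: X → X/∼ sends 1 ↦ [1], 2 ↦ [2=3], 3 ↦ [2=3].
For each subset V ⊆ X/∼, compute π^{-1}(V) ⊆ X and check whether π^{-1}(V) ∈ τ. V is open in τ_Q iff π^{-1}(V) ∈ τ.
  V = {}: π^{-1}(V) = ∅ ∈ τ ✓.
  V = {[1]}: π^{-1}(V) = {1} ∈ τ ✓.
  V = {[2=3]}: π^{-1}(V) = {2, 3} ∉ τ ✗.
  V = {[1], [2=3]}: π^{-1}(V) = {1, 2, 3} ∈ τ ✓.
Open sets in the quotient: τ_Q = {{}, {[1]}, {[1], [2=3]}} (3 elements).


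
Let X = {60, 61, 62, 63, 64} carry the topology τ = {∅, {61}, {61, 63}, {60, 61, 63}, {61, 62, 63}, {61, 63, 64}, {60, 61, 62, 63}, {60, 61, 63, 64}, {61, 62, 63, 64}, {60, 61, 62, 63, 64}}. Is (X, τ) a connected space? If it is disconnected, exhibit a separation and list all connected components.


(X, τ) is connected.

Find clopen sets (U ∈ τ with X ∖ U ∈ τ):
  U = ∅, X ∖ U = {60, 61, 62, 63, 64} — both open, so U is clopen.
  U = {60, 61, 62, 63, 64}, X ∖ U = ∅ — both open, so U is clopen.
Only trivial clopens (∅ and X) exist, so (X, τ) is connected.
Compute connected components by grouping points that agree on all clopens:
  component: {60, 61, 62, 63, 64}


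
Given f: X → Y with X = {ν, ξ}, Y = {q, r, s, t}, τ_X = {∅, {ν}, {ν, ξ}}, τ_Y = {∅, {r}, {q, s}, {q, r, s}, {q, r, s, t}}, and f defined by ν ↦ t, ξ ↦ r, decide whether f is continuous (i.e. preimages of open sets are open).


f is NOT continuous.

Compute f^{-1}(U) for each U ∈ τ_Y:
  U = ∅: f^{-1}(U) = ∅ ∈ τ_X ✓.
  U = {r}: f^{-1}(U) = {ξ} ∉ τ_X ✗.
  U = {q, s}: f^{-1}(U) = ∅ ∈ τ_X ✓.
  U = {q, r, s}: f^{-1}(U) = {ξ} ∉ τ_X ✗.
  U = {q, r, s, t}: f^{-1}(U) = {ν, ξ} ∈ τ_X ✓.
Found U = {r} with f^{-1}(U) = {ξ} not in τ_X. Therefore f is NOT continuous.


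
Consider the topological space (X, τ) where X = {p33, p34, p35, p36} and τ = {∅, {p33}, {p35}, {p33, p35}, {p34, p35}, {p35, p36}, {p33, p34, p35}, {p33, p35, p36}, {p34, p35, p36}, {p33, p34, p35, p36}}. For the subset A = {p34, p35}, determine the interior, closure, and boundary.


int(A) = {p34, p35}, cl(A) = {p34, p35, p36}, ∂A = {p36}.

Closed sets in (X, τ) are complements of opens:
  closed(X, τ) = {∅, {p33}, {p34}, {p36}, {p33, p34}, {p33, p36}, {p34, p36}, {p33, p34, p36}, {p34, p35, p36}, {p33, p34, p35, p36}}.
int(A) = ⋃ {U ∈ τ : U ⊆ A}. Opens contained in A: ∅, {p35}, {p34, p35}.
Taking the union of these: int(A) = {p34, p35}.
cl(A) = ⋂ {C closed : A ⊆ C}. Closed sets containing A: {p34, p35, p36}, {p33, p34, p35, p36}.
Intersecting these: cl(A) = {p34, p35, p36}.
∂A = cl(A) ∖ int(A) = {p34, p35, p36} ∖ {p34, p35} = {p36}.


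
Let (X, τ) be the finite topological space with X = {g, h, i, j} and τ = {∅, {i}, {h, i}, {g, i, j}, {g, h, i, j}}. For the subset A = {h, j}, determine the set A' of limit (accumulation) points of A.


A' = {g}

For each x ∈ X, list the open sets U ∈ τ with x ∈ U, then check whether U ∩ (A ∖ {x}) ≠ ∅ for every such U.
  x = g: opens ∋ x are {g, i, j}, {g, h, i, j}; each meets A ∖ {g}, so x IS a limit point.
  x = h: open {h, i} ∋ x has {h, i} ∩ (A ∖ {h}) = ∅, so x is NOT a limit point.
  x = i: open {i} ∋ x has {i} ∩ (A ∖ {i}) = ∅, so x is NOT a limit point.
  x = j: open {g, i, j} ∋ x has {g, i, j} ∩ (A ∖ {j}) = ∅, so x is NOT a limit point.
Collecting: A' = {g}.


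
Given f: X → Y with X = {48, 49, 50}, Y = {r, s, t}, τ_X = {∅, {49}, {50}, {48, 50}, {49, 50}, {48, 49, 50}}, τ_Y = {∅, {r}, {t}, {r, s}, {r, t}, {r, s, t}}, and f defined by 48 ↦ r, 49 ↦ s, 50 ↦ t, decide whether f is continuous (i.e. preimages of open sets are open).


f is NOT continuous.

Compute f^{-1}(U) for each U ∈ τ_Y:
  U = ∅: f^{-1}(U) = ∅ ∈ τ_X ✓.
  U = {r}: f^{-1}(U) = {48} ∉ τ_X ✗.
  U = {t}: f^{-1}(U) = {50} ∈ τ_X ✓.
  U = {r, s}: f^{-1}(U) = {48, 49} ∉ τ_X ✗.
  U = {r, t}: f^{-1}(U) = {48, 50} ∈ τ_X ✓.
  U = {r, s, t}: f^{-1}(U) = {48, 49, 50} ∈ τ_X ✓.
Found U = {r} with f^{-1}(U) = {48} not in τ_X. Therefore f is NOT continuous.


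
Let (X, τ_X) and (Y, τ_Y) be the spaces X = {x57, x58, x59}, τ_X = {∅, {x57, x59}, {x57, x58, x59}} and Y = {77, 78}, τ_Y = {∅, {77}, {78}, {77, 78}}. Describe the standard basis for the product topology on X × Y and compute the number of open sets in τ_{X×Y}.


Basis B = {∅ × ∅, {x57, x59} × {77}, {x57, x59} × {78}, {x57, x58, x59} × {77}, {x57, x58, x59} × {78}, {x57, x59} × {77, 78}, {x57, x58, x59} × {77, 78}}; |τ_{X×Y}| = 9.

Enumerate products U × V with U ∈ τ_X, V ∈ τ_Y (deduplicated):
  ∅ × ∅ = {} (∅)
  {x57, x59} × {77} = {(x57,77), (x59,77)}
  {x57, x59} × {78} = {(x57,78), (x59,78)}
  {x57, x58, x59} × {77} = {(x57,77), (x58,77), (x59,77)}
  {x57, x58, x59} × {78} = {(x57,78), (x58,78), (x59,78)}
  {x57, x59} × {77, 78} = {(x57,77), (x57,78), (x59,77), (x59,78)}
  {x57, x58, x59} × {77, 78} = {(x57,77), (x57,78), (x58,77), (x58,78), (x59,77), (x59,78)}
These 7 distinct sets form the basis B.
Close under arbitrary unions to get τ_{X×Y}; counting gives |τ_{X×Y}| = 9.


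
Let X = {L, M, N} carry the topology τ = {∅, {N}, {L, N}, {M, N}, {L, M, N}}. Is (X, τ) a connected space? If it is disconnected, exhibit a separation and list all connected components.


(X, τ) is connected.

Find clopen sets (U ∈ τ with X ∖ U ∈ τ):
  U = ∅, X ∖ U = {L, M, N} — both open, so U is clopen.
  U = {L, M, N}, X ∖ U = ∅ — both open, so U is clopen.
Only trivial clopens (∅ and X) exist, so (X, τ) is connected.
Compute connected components by grouping points that agree on all clopens:
  component: {L, M, N}


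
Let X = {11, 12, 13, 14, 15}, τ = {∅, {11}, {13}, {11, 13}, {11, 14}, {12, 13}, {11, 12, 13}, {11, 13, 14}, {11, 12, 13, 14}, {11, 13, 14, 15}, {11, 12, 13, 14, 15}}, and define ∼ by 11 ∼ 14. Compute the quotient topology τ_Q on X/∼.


X/∼ = {[11=14], [12], [13], [15]}; |τ_Q| = 8.

Equivalence classes: [11=14], [12], [13], [15].
Quotient map π: X → X/∼ sends 11 ↦ [11=14], 12 ↦ [12], 13 ↦ [13], 14 ↦ [11=14], 15 ↦ [15].
For each subset V ⊆ X/∼, compute π^{-1}(V) ⊆ X and check whether π^{-1}(V) ∈ τ. V is open in τ_Q iff π^{-1}(V) ∈ τ.
  V = {}: π^{-1}(V) = ∅ ∈ τ ✓.
  V = {[11=14]}: π^{-1}(V) = {11, 14} ∈ τ ✓.
  V = {[12]}: π^{-1}(V) = {12} ∉ τ ✗.
  V = {[11=14], [12]}: π^{-1}(V) = {11, 12, 14} ∉ τ ✗.
  V = {[13]}: π^{-1}(V) = {13} ∈ τ ✓.
  V = {[11=14], [13]}: π^{-1}(V) = {11, 13, 14} ∈ τ ✓.
  V = {[12], [13]}: π^{-1}(V) = {12, 13} ∈ τ ✓.
  V = {[11=14], [12], [13]}: π^{-1}(V) = {11, 12, 13, 14} ∈ τ ✓.
  V = {[15]}: π^{-1}(V) = {15} ∉ τ ✗.
  V = {[11=14], [15]}: π^{-1}(V) = {11, 14, 15} ∉ τ ✗.
  V = {[12], [15]}: π^{-1}(V) = {12, 15} ∉ τ ✗.
  V = {[11=14], [12], [15]}: π^{-1}(V) = {11, 12, 14, 15} ∉ τ ✗.
  V = {[13], [15]}: π^{-1}(V) = {13, 15} ∉ τ ✗.
  V = {[11=14], [13], [15]}: π^{-1}(V) = {11, 13, 14, 15} ∈ τ ✓.
  V = {[12], [13], [15]}: π^{-1}(V) = {12, 13, 15} ∉ τ ✗.
  V = {[11=14], [12], [13], [15]}: π^{-1}(V) = {11, 12, 13, 14, 15} ∈ τ ✓.
Open sets in the quotient: τ_Q = {{}, {[11=14]}, {[13]}, {[11=14], [13]}, {[12], [13]}, {[11=14], [12], [13]}, {[11=14], [13], [15]}, {[11=14], [12], [13], [15]}} (8 elements).


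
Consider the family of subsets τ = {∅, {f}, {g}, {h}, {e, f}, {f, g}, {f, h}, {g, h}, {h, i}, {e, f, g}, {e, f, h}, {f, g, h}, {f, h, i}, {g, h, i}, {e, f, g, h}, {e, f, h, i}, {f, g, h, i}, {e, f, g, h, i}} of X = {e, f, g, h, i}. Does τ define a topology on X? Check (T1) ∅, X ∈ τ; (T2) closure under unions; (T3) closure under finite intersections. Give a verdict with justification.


τ IS a topology on X.

Axiom (T1): ∅ ∈ τ? Yes; X ∈ τ? Yes.
Axiom (T2/T3): check pairwise unions and intersections of members of τ.
All pairwise intersections and unions checked — each lies in τ. Therefore τ satisfies (T1), (T2), (T3): it IS a topology on X.


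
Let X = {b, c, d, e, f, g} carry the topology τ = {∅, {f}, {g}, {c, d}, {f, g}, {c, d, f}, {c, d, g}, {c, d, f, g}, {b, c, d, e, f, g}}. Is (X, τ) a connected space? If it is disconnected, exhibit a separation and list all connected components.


(X, τ) is connected.

Find clopen sets (U ∈ τ with X ∖ U ∈ τ):
  U = ∅, X ∖ U = {b, c, d, e, f, g} — both open, so U is clopen.
  U = {b, c, d, e, f, g}, X ∖ U = ∅ — both open, so U is clopen.
Only trivial clopens (∅ and X) exist, so (X, τ) is connected.
Compute connected components by grouping points that agree on all clopens:
  component: {b, c, d, e, f, g}


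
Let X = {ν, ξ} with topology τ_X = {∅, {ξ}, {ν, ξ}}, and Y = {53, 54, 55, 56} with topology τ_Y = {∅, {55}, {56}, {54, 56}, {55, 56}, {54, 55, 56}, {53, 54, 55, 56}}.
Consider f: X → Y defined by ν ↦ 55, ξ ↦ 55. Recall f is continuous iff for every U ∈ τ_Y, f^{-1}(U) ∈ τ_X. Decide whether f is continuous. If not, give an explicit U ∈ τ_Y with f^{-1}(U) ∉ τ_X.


f IS continuous.

Compute f^{-1}(U) for each U ∈ τ_Y:
  U = ∅: f^{-1}(U) = ∅ ∈ τ_X ✓.
  U = {55}: f^{-1}(U) = {ν, ξ} ∈ τ_X ✓.
  U = {56}: f^{-1}(U) = ∅ ∈ τ_X ✓.
  U = {54, 56}: f^{-1}(U) = ∅ ∈ τ_X ✓.
  U = {55, 56}: f^{-1}(U) = {ν, ξ} ∈ τ_X ✓.
  U = {54, 55, 56}: f^{-1}(U) = {ν, ξ} ∈ τ_X ✓.
  U = {53, 54, 55, 56}: f^{-1}(U) = {ν, ξ} ∈ τ_X ✓.
Every preimage lies in τ_X, so f IS continuous.


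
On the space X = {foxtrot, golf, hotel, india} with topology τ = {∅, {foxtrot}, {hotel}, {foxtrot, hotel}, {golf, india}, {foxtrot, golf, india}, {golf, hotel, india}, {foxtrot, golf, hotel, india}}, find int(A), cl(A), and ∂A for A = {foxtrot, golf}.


int(A) = {foxtrot}, cl(A) = {foxtrot, golf, india}, ∂A = {golf, india}.

Closed sets in (X, τ) are complements of opens:
  closed(X, τ) = {∅, {foxtrot}, {hotel}, {foxtrot, hotel}, {golf, india}, {foxtrot, golf, india}, {golf, hotel, india}, {foxtrot, golf, hotel, india}}.
int(A) = ⋃ {U ∈ τ : U ⊆ A}. Opens contained in A: ∅, {foxtrot}.
Taking the union of these: int(A) = {foxtrot}.
cl(A) = ⋂ {C closed : A ⊆ C}. Closed sets containing A: {foxtrot, golf, india}, {foxtrot, golf, hotel, india}.
Intersecting these: cl(A) = {foxtrot, golf, india}.
∂A = cl(A) ∖ int(A) = {foxtrot, golf, india} ∖ {foxtrot} = {golf, india}.


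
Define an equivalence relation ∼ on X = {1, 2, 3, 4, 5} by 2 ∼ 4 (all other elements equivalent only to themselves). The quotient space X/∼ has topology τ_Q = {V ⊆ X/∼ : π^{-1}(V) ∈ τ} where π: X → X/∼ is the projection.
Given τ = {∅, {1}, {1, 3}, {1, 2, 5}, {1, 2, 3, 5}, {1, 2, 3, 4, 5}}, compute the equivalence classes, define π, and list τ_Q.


X/∼ = {[1], [2=4], [3], [5]}; |τ_Q| = 4.

Equivalence classes: [1], [2=4], [3], [5].
Quotient map π: X → X/∼ sends 1 ↦ [1], 2 ↦ [2=4], 3 ↦ [3], 4 ↦ [2=4], 5 ↦ [5].
For each subset V ⊆ X/∼, compute π^{-1}(V) ⊆ X and check whether π^{-1}(V) ∈ τ. V is open in τ_Q iff π^{-1}(V) ∈ τ.
  V = {}: π^{-1}(V) = ∅ ∈ τ ✓.
  V = {[1]}: π^{-1}(V) = {1} ∈ τ ✓.
  V = {[2=4]}: π^{-1}(V) = {2, 4} ∉ τ ✗.
  V = {[1], [2=4]}: π^{-1}(V) = {1, 2, 4} ∉ τ ✗.
  V = {[3]}: π^{-1}(V) = {3} ∉ τ ✗.
  V = {[1], [3]}: π^{-1}(V) = {1, 3} ∈ τ ✓.
  V = {[2=4], [3]}: π^{-1}(V) = {2, 3, 4} ∉ τ ✗.
  V = {[1], [2=4], [3]}: π^{-1}(V) = {1, 2, 3, 4} ∉ τ ✗.
  V = {[5]}: π^{-1}(V) = {5} ∉ τ ✗.
  V = {[1], [5]}: π^{-1}(V) = {1, 5} ∉ τ ✗.
  V = {[2=4], [5]}: π^{-1}(V) = {2, 4, 5} ∉ τ ✗.
  V = {[1], [2=4], [5]}: π^{-1}(V) = {1, 2, 4, 5} ∉ τ ✗.
  V = {[3], [5]}: π^{-1}(V) = {3, 5} ∉ τ ✗.
  V = {[1], [3], [5]}: π^{-1}(V) = {1, 3, 5} ∉ τ ✗.
  V = {[2=4], [3], [5]}: π^{-1}(V) = {2, 3, 4, 5} ∉ τ ✗.
  V = {[1], [2=4], [3], [5]}: π^{-1}(V) = {1, 2, 3, 4, 5} ∈ τ ✓.
Open sets in the quotient: τ_Q = {{}, {[1]}, {[1], [3]}, {[1], [2=4], [3], [5]}} (4 elements).


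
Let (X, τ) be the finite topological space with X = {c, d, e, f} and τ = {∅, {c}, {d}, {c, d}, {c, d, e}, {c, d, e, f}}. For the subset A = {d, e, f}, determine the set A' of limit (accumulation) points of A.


A' = {e, f}

For each x ∈ X, list the open sets U ∈ τ with x ∈ U, then check whether U ∩ (A ∖ {x}) ≠ ∅ for every such U.
  x = c: open {c} ∋ x has {c} ∩ (A ∖ {c}) = ∅, so x is NOT a limit point.
  x = d: open {d} ∋ x has {d} ∩ (A ∖ {d}) = ∅, so x is NOT a limit point.
  x = e: opens ∋ x are {c, d, e}, {c, d, e, f}; each meets A ∖ {e}, so x IS a limit point.
  x = f: opens ∋ x are {c, d, e, f}; each meets A ∖ {f}, so x IS a limit point.
Collecting: A' = {e, f}.


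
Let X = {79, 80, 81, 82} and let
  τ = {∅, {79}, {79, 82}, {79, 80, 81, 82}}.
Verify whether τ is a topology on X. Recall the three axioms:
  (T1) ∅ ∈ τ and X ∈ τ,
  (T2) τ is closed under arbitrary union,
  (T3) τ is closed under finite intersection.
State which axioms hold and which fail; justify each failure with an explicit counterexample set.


τ IS a topology on X.

Axiom (T1): ∅ ∈ τ? Yes; X ∈ τ? Yes.
Axiom (T2/T3): check pairwise unions and intersections of members of τ.
All pairwise intersections and unions checked — each lies in τ. Therefore τ satisfies (T1), (T2), (T3): it IS a topology on X.


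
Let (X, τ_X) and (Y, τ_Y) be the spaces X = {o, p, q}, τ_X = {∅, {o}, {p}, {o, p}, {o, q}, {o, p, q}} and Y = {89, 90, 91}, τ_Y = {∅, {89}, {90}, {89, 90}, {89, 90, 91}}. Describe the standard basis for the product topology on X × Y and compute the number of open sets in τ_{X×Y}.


Basis B = {∅ × ∅, {o} × {89}, {o} × {90}, {p} × {89}, {p} × {90}, {o} × {89, 90}, {o, p} × {89}, {o, q} × {89}, {o, p} × {90}, {o, q} × {90}, {p} × {89, 90}, {o} × {89, 90, 91}, {o, p, q} × {89}, {o, p, q} × {90}, {p} × {89, 90, 91}, {o, p} × {89, 90}, {o, q} × {89, 90}, {o, p} × {89, 90, 91}, {o, q} × {89, 90, 91}, {o, p, q} × {89, 90}, {o, p, q} × {89, 90, 91}}; |τ_{X×Y}| = 70.

Enumerate products U × V with U ∈ τ_X, V ∈ τ_Y (deduplicated):
  ∅ × ∅ = {} (∅)
  {o} × {89} = {(o,89)}
  {o} × {90} = {(o,90)}
  {p} × {89} = {(p,89)}
  {p} × {90} = {(p,90)}
  {o} × {89, 90} = {(o,89), (o,90)}
  {o, p} × {89} = {(o,89), (p,89)}
  {o, q} × {89} = {(o,89), (q,89)}
  {o, p} × {90} = {(o,90), (p,90)}
  {o, q} × {90} = {(o,90), (q,90)}
  {p} × {89, 90} = {(p,89), (p,90)}
  {o} × {89, 90, 91} = {(o,89), (o,90), (o,91)}
  {o, p, q} × {89} = {(o,89), (p,89), (q,89)}
  {o, p, q} × {90} = {(o,90), (p,90), (q,90)}
  {p} × {89, 90, 91} = {(p,89), (p,90), (p,91)}
  {o, p} × {89, 90} = {(o,89), (o,90), (p,89), (p,90)}
  {o, q} × {89, 90} = {(o,89), (o,90), (q,89), (q,90)}
  {o, p} × {89, 90, 91} = {(o,89), (o,90), (o,91), (p,89), (p,90), (p,91)}
  {o, q} × {89, 90, 91} = {(o,89), (o,90), (o,91), (q,89), (q,90), (q,91)}
  {o, p, q} × {89, 90} = {(o,89), (o,90), (p,89), (p,90), (q,89), (q,90)}
  {o, p, q} × {89, 90, 91} = {(o,89), (o,90), (o,91), (p,89), (p,90), (p,91), (q,89), (q,90), (q,91)}
These 21 distinct sets form the basis B.
Close under arbitrary unions to get τ_{X×Y}; counting gives |τ_{X×Y}| = 70.


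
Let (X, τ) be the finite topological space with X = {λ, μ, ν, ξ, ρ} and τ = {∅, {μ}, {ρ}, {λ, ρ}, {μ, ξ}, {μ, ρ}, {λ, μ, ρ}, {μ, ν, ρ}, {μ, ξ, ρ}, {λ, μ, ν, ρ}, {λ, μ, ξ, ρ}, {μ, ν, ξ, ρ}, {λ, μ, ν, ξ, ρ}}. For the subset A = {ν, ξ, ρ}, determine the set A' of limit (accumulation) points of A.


A' = {λ, ν}

For each x ∈ X, list the open sets U ∈ τ with x ∈ U, then check whether U ∩ (A ∖ {x}) ≠ ∅ for every such U.
  x = λ: opens ∋ x are {λ, ρ}, {λ, μ, ρ}, {λ, μ, ν, ρ}, {λ, μ, ξ, ρ}, {λ, μ, ν, ξ, ρ}; each meets A ∖ {λ}, so x IS a limit point.
  x = μ: open {μ} ∋ x has {μ} ∩ (A ∖ {μ}) = ∅, so x is NOT a limit point.
  x = ν: opens ∋ x are {μ, ν, ρ}, {λ, μ, ν, ρ}, {μ, ν, ξ, ρ}, {λ, μ, ν, ξ, ρ}; each meets A ∖ {ν}, so x IS a limit point.
  x = ξ: open {μ, ξ} ∋ x has {μ, ξ} ∩ (A ∖ {ξ}) = ∅, so x is NOT a limit point.
  x = ρ: open {ρ} ∋ x has {ρ} ∩ (A ∖ {ρ}) = ∅, so x is NOT a limit point.
Collecting: A' = {λ, ν}.


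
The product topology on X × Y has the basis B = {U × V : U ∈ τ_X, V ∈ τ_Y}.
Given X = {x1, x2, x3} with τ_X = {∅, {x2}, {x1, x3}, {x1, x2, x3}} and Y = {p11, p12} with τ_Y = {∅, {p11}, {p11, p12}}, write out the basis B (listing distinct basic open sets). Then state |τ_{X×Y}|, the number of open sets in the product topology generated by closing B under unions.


Basis B = {∅ × ∅, {x2} × {p11}, {x1, x3} × {p11}, {x2} × {p11, p12}, {x1, x2, x3} × {p11}, {x1, x3} × {p11, p12}, {x1, x2, x3} × {p11, p12}}; |τ_{X×Y}| = 9.

Enumerate products U × V with U ∈ τ_X, V ∈ τ_Y (deduplicated):
  ∅ × ∅ = {} (∅)
  {x2} × {p11} = {(x2,p11)}
  {x1, x3} × {p11} = {(x1,p11), (x3,p11)}
  {x2} × {p11, p12} = {(x2,p11), (x2,p12)}
  {x1, x2, x3} × {p11} = {(x1,p11), (x2,p11), (x3,p11)}
  {x1, x3} × {p11, p12} = {(x1,p11), (x1,p12), (x3,p11), (x3,p12)}
  {x1, x2, x3} × {p11, p12} = {(x1,p11), (x1,p12), (x2,p11), (x2,p12), (x3,p11), (x3,p12)}
These 7 distinct sets form the basis B.
Close under arbitrary unions to get τ_{X×Y}; counting gives |τ_{X×Y}| = 9.


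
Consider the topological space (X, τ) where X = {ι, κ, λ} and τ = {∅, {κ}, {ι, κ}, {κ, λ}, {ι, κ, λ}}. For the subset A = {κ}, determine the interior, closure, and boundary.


int(A) = {κ}, cl(A) = {ι, κ, λ}, ∂A = {ι, λ}.

Closed sets in (X, τ) are complements of opens:
  closed(X, τ) = {∅, {ι}, {λ}, {ι, λ}, {ι, κ, λ}}.
int(A) = ⋃ {U ∈ τ : U ⊆ A}. Opens contained in A: ∅, {κ}.
Taking the union of these: int(A) = {κ}.
cl(A) = ⋂ {C closed : A ⊆ C}. Closed sets containing A: {ι, κ, λ}.
Intersecting these: cl(A) = {ι, κ, λ}.
∂A = cl(A) ∖ int(A) = {ι, κ, λ} ∖ {κ} = {ι, λ}.


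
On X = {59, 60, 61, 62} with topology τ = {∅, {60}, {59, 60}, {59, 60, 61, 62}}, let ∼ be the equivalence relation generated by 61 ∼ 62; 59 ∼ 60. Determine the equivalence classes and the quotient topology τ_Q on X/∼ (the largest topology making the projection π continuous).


X/∼ = {[59=60], [61=62]}; |τ_Q| = 3.

Equivalence classes: [59=60], [61=62].
Quotient map π: X → X/∼ sends 59 ↦ [59=60], 60 ↦ [59=60], 61 ↦ [61=62], 62 ↦ [61=62].
For each subset V ⊆ X/∼, compute π^{-1}(V) ⊆ X and check whether π^{-1}(V) ∈ τ. V is open in τ_Q iff π^{-1}(V) ∈ τ.
  V = {}: π^{-1}(V) = ∅ ∈ τ ✓.
  V = {[59=60]}: π^{-1}(V) = {59, 60} ∈ τ ✓.
  V = {[61=62]}: π^{-1}(V) = {61, 62} ∉ τ ✗.
  V = {[59=60], [61=62]}: π^{-1}(V) = {59, 60, 61, 62} ∈ τ ✓.
Open sets in the quotient: τ_Q = {{}, {[59=60]}, {[59=60], [61=62]}} (3 elements).


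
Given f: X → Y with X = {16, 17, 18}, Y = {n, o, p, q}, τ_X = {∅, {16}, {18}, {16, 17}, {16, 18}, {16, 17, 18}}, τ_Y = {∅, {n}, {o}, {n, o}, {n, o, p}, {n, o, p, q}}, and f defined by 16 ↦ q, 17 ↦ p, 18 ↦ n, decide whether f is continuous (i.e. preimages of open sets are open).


f is NOT continuous.

Compute f^{-1}(U) for each U ∈ τ_Y:
  U = ∅: f^{-1}(U) = ∅ ∈ τ_X ✓.
  U = {n}: f^{-1}(U) = {18} ∈ τ_X ✓.
  U = {o}: f^{-1}(U) = ∅ ∈ τ_X ✓.
  U = {n, o}: f^{-1}(U) = {18} ∈ τ_X ✓.
  U = {n, o, p}: f^{-1}(U) = {17, 18} ∉ τ_X ✗.
  U = {n, o, p, q}: f^{-1}(U) = {16, 17, 18} ∈ τ_X ✓.
Found U = {n, o, p} with f^{-1}(U) = {17, 18} not in τ_X. Therefore f is NOT continuous.


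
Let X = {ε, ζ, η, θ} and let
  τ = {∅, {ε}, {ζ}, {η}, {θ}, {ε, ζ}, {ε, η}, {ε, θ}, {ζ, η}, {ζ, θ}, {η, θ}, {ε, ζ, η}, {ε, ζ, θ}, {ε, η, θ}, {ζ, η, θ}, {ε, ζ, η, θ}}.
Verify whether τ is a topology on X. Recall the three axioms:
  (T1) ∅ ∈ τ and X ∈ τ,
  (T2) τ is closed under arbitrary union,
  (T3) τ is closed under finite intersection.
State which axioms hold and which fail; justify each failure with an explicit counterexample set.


τ IS a topology on X.

Axiom (T1): ∅ ∈ τ? Yes; X ∈ τ? Yes.
Axiom (T2/T3): check pairwise unions and intersections of members of τ.
All pairwise intersections and unions checked — each lies in τ. Therefore τ satisfies (T1), (T2), (T3): it IS a topology on X.


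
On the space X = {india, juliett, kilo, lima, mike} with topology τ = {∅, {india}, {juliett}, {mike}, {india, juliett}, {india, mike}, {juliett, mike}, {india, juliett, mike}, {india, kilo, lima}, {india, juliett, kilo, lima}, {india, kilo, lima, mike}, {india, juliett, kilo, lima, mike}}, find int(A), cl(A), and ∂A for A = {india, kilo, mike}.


int(A) = {india, mike}, cl(A) = {india, kilo, lima, mike}, ∂A = {kilo, lima}.

Closed sets in (X, τ) are complements of opens:
  closed(X, τ) = {∅, {juliett}, {mike}, {juliett, mike}, {kilo, lima}, {india, kilo, lima}, {juliett, kilo, lima}, {kilo, lima, mike}, {india, juliett, kilo, lima}, {india, kilo, lima, mike}, {juliett, kilo, lima, mike}, {india, juliett, kilo, lima, mike}}.
int(A) = ⋃ {U ∈ τ : U ⊆ A}. Opens contained in A: ∅, {india}, {mike}, {india, mike}.
Taking the union of these: int(A) = {india, mike}.
cl(A) = ⋂ {C closed : A ⊆ C}. Closed sets containing A: {india, kilo, lima, mike}, {india, juliett, kilo, lima, mike}.
Intersecting these: cl(A) = {india, kilo, lima, mike}.
∂A = cl(A) ∖ int(A) = {india, kilo, lima, mike} ∖ {india, mike} = {kilo, lima}.


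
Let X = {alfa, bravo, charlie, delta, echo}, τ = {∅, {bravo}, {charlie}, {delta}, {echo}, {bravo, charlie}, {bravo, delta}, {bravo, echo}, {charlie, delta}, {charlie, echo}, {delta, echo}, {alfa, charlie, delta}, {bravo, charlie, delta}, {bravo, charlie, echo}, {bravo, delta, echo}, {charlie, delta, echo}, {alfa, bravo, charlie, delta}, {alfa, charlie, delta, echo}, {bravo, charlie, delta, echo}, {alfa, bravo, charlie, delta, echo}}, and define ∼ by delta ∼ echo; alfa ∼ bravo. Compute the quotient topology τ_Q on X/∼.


X/∼ = {[alfa=bravo], [charlie], [delta=echo]}; |τ_Q| = 5.

Equivalence classes: [alfa=bravo], [charlie], [delta=echo].
Quotient map π: X → X/∼ sends alfa ↦ [alfa=bravo], bravo ↦ [alfa=bravo], charlie ↦ [charlie], delta ↦ [delta=echo], echo ↦ [delta=echo].
For each subset V ⊆ X/∼, compute π^{-1}(V) ⊆ X and check whether π^{-1}(V) ∈ τ. V is open in τ_Q iff π^{-1}(V) ∈ τ.
  V = {}: π^{-1}(V) = ∅ ∈ τ ✓.
  V = {[alfa=bravo]}: π^{-1}(V) = {alfa, bravo} ∉ τ ✗.
  V = {[charlie]}: π^{-1}(V) = {charlie} ∈ τ ✓.
  V = {[alfa=bravo], [charlie]}: π^{-1}(V) = {alfa, bravo, charlie} ∉ τ ✗.
  V = {[delta=echo]}: π^{-1}(V) = {delta, echo} ∈ τ ✓.
  V = {[alfa=bravo], [delta=echo]}: π^{-1}(V) = {alfa, bravo, delta, echo} ∉ τ ✗.
  V = {[charlie], [delta=echo]}: π^{-1}(V) = {charlie, delta, echo} ∈ τ ✓.
  V = {[alfa=bravo], [charlie], [delta=echo]}: π^{-1}(V) = {alfa, bravo, charlie, delta, echo} ∈ τ ✓.
Open sets in the quotient: τ_Q = {{}, {[charlie]}, {[delta=echo]}, {[charlie], [delta=echo]}, {[alfa=bravo], [charlie], [delta=echo]}} (5 elements).


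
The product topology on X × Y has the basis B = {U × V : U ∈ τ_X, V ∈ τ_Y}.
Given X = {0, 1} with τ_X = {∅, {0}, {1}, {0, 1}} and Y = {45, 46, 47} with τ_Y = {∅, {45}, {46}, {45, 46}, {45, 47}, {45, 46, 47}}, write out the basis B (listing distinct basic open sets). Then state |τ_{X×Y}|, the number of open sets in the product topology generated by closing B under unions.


Basis B = {∅ × ∅, {0} × {45}, {0} × {46}, {1} × {45}, {1} × {46}, {0} × {45, 46}, {0} × {45, 47}, {0, 1} × {45}, {0, 1} × {46}, {1} × {45, 46}, {1} × {45, 47}, {0} × {45, 46, 47}, {1} × {45, 46, 47}, {0, 1} × {45, 46}, {0, 1} × {45, 47}, {0, 1} × {45, 46, 47}}; |τ_{X×Y}| = 36.

Enumerate products U × V with U ∈ τ_X, V ∈ τ_Y (deduplicated):
  ∅ × ∅ = {} (∅)
  {0} × {45} = {(0,45)}
  {0} × {46} = {(0,46)}
  {1} × {45} = {(1,45)}
  {1} × {46} = {(1,46)}
  {0} × {45, 46} = {(0,45), (0,46)}
  {0} × {45, 47} = {(0,45), (0,47)}
  {0, 1} × {45} = {(0,45), (1,45)}
  {0, 1} × {46} = {(0,46), (1,46)}
  {1} × {45, 46} = {(1,45), (1,46)}
  {1} × {45, 47} = {(1,45), (1,47)}
  {0} × {45, 46, 47} = {(0,45), (0,46), (0,47)}
  {1} × {45, 46, 47} = {(1,45), (1,46), (1,47)}
  {0, 1} × {45, 46} = {(0,45), (0,46), (1,45), (1,46)}
  {0, 1} × {45, 47} = {(0,45), (0,47), (1,45), (1,47)}
  {0, 1} × {45, 46, 47} = {(0,45), (0,46), (0,47), (1,45), (1,46), (1,47)}
These 16 distinct sets form the basis B.
Close under arbitrary unions to get τ_{X×Y}; counting gives |τ_{X×Y}| = 36.


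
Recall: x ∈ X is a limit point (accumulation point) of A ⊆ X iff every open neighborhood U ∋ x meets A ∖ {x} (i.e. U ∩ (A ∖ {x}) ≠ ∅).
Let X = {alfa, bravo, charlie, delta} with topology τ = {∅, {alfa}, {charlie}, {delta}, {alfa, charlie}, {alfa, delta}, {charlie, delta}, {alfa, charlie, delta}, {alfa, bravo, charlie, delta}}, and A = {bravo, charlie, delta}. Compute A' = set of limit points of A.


A' = {bravo}

For each x ∈ X, list the open sets U ∈ τ with x ∈ U, then check whether U ∩ (A ∖ {x}) ≠ ∅ for every such U.
  x = alfa: open {alfa} ∋ x has {alfa} ∩ (A ∖ {alfa}) = ∅, so x is NOT a limit point.
  x = bravo: opens ∋ x are {alfa, bravo, charlie, delta}; each meets A ∖ {bravo}, so x IS a limit point.
  x = charlie: open {charlie} ∋ x has {charlie} ∩ (A ∖ {charlie}) = ∅, so x is NOT a limit point.
  x = delta: open {delta} ∋ x has {delta} ∩ (A ∖ {delta}) = ∅, so x is NOT a limit point.
Collecting: A' = {bravo}.


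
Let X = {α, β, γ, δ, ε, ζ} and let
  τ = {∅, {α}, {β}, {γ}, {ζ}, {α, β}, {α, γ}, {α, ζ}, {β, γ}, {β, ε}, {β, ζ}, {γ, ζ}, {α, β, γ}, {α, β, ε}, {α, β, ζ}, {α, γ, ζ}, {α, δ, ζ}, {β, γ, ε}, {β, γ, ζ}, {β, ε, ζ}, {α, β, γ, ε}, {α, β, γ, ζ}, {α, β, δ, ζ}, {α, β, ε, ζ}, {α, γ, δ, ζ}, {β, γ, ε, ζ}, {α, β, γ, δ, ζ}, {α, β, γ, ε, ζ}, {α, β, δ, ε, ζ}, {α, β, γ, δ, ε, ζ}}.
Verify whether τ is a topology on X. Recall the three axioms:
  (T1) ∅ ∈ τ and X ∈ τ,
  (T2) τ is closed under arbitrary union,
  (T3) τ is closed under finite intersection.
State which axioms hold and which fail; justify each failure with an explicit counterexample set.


τ IS a topology on X.

Axiom (T1): ∅ ∈ τ? Yes; X ∈ τ? Yes.
Axiom (T2/T3): check pairwise unions and intersections of members of τ.
All pairwise intersections and unions checked — each lies in τ. Therefore τ satisfies (T1), (T2), (T3): it IS a topology on X.


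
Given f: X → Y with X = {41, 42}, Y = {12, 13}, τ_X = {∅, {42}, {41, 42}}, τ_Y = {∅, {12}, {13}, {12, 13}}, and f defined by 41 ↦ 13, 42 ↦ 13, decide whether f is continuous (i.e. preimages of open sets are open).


f IS continuous.

Compute f^{-1}(U) for each U ∈ τ_Y:
  U = ∅: f^{-1}(U) = ∅ ∈ τ_X ✓.
  U = {12}: f^{-1}(U) = ∅ ∈ τ_X ✓.
  U = {13}: f^{-1}(U) = {41, 42} ∈ τ_X ✓.
  U = {12, 13}: f^{-1}(U) = {41, 42} ∈ τ_X ✓.
Every preimage lies in τ_X, so f IS continuous.
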